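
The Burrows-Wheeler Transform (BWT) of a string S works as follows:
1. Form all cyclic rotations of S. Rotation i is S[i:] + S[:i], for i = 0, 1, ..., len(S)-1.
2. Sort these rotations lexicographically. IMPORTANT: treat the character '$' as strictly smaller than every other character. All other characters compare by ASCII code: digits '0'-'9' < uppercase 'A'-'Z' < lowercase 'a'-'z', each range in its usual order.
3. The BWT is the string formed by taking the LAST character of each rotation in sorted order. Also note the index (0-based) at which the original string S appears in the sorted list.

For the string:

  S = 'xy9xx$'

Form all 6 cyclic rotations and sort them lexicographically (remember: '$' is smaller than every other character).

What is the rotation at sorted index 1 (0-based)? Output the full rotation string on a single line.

All 6 rotations (rotation i = S[i:]+S[:i]):
  rot[0] = xy9xx$
  rot[1] = y9xx$x
  rot[2] = 9xx$xy
  rot[3] = xx$xy9
  rot[4] = x$xy9x
  rot[5] = $xy9xx
Sorted (with $ < everything):
  sorted[0] = $xy9xx
  sorted[1] = 9xx$xy
  sorted[2] = x$xy9x
  sorted[3] = xx$xy9
  sorted[4] = xy9xx$
  sorted[5] = y9xx$x
sorted[1] = 9xx$xy

Answer: 9xx$xy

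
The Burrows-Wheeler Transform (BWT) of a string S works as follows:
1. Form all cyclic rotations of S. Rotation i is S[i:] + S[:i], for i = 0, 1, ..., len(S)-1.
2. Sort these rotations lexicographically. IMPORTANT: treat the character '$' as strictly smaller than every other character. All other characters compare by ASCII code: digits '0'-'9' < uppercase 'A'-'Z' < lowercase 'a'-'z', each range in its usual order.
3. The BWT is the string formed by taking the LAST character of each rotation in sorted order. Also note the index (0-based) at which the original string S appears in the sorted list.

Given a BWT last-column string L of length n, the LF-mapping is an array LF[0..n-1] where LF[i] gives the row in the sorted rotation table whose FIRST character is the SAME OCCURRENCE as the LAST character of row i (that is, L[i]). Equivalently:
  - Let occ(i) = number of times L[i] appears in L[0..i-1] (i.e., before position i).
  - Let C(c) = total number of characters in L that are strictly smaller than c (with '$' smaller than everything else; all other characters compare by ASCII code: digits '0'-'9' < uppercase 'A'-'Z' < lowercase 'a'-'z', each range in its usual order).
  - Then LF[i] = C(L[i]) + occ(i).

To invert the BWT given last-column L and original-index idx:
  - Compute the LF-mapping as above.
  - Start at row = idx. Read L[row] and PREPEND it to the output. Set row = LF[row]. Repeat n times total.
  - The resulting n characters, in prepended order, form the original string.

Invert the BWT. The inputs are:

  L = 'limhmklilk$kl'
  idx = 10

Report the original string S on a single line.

Answer: lmkkllkmihil$

Derivation:
LF mapping: 7 2 11 1 12 4 8 3 9 5 0 6 10
Walk LF starting at row 10, prepending L[row]:
  step 1: row=10, L[10]='$', prepend. Next row=LF[10]=0
  step 2: row=0, L[0]='l', prepend. Next row=LF[0]=7
  step 3: row=7, L[7]='i', prepend. Next row=LF[7]=3
  step 4: row=3, L[3]='h', prepend. Next row=LF[3]=1
  step 5: row=1, L[1]='i', prepend. Next row=LF[1]=2
  step 6: row=2, L[2]='m', prepend. Next row=LF[2]=11
  step 7: row=11, L[11]='k', prepend. Next row=LF[11]=6
  step 8: row=6, L[6]='l', prepend. Next row=LF[6]=8
  step 9: row=8, L[8]='l', prepend. Next row=LF[8]=9
  step 10: row=9, L[9]='k', prepend. Next row=LF[9]=5
  step 11: row=5, L[5]='k', prepend. Next row=LF[5]=4
  step 12: row=4, L[4]='m', prepend. Next row=LF[4]=12
  step 13: row=12, L[12]='l', prepend. Next row=LF[12]=10
Reversed output: lmkkllkmihil$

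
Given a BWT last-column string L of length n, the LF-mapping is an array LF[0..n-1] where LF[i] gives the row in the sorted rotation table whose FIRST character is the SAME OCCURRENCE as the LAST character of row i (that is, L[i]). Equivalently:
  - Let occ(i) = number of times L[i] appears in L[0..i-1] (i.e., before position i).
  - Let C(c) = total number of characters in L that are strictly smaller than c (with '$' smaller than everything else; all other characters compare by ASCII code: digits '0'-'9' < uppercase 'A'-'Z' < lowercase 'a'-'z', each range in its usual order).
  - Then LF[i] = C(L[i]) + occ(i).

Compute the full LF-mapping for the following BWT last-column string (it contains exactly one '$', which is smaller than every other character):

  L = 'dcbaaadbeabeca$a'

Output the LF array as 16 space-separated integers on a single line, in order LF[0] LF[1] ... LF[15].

Char counts: '$':1, 'a':6, 'b':3, 'c':2, 'd':2, 'e':2
C (first-col start): C('$')=0, C('a')=1, C('b')=7, C('c')=10, C('d')=12, C('e')=14
L[0]='d': occ=0, LF[0]=C('d')+0=12+0=12
L[1]='c': occ=0, LF[1]=C('c')+0=10+0=10
L[2]='b': occ=0, LF[2]=C('b')+0=7+0=7
L[3]='a': occ=0, LF[3]=C('a')+0=1+0=1
L[4]='a': occ=1, LF[4]=C('a')+1=1+1=2
L[5]='a': occ=2, LF[5]=C('a')+2=1+2=3
L[6]='d': occ=1, LF[6]=C('d')+1=12+1=13
L[7]='b': occ=1, LF[7]=C('b')+1=7+1=8
L[8]='e': occ=0, LF[8]=C('e')+0=14+0=14
L[9]='a': occ=3, LF[9]=C('a')+3=1+3=4
L[10]='b': occ=2, LF[10]=C('b')+2=7+2=9
L[11]='e': occ=1, LF[11]=C('e')+1=14+1=15
L[12]='c': occ=1, LF[12]=C('c')+1=10+1=11
L[13]='a': occ=4, LF[13]=C('a')+4=1+4=5
L[14]='$': occ=0, LF[14]=C('$')+0=0+0=0
L[15]='a': occ=5, LF[15]=C('a')+5=1+5=6

Answer: 12 10 7 1 2 3 13 8 14 4 9 15 11 5 0 6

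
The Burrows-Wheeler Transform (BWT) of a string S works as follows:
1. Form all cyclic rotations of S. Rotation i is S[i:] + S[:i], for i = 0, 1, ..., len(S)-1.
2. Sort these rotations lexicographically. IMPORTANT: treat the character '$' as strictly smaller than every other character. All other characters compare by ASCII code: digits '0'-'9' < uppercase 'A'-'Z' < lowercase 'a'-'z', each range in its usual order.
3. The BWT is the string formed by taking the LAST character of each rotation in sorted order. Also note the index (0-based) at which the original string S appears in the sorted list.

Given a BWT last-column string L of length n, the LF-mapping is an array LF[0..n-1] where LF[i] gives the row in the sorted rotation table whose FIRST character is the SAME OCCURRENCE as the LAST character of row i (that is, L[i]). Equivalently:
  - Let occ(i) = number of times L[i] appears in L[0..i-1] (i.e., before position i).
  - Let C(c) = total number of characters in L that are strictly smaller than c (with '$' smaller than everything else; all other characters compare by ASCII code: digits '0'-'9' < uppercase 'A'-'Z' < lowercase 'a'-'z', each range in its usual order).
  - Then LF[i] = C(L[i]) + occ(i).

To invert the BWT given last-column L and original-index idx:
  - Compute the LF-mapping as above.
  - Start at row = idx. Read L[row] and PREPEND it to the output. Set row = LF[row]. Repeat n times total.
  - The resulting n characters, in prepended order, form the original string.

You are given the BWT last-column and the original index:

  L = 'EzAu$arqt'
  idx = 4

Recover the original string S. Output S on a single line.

LF mapping: 2 8 1 7 0 3 5 4 6
Walk LF starting at row 4, prepending L[row]:
  step 1: row=4, L[4]='$', prepend. Next row=LF[4]=0
  step 2: row=0, L[0]='E', prepend. Next row=LF[0]=2
  step 3: row=2, L[2]='A', prepend. Next row=LF[2]=1
  step 4: row=1, L[1]='z', prepend. Next row=LF[1]=8
  step 5: row=8, L[8]='t', prepend. Next row=LF[8]=6
  step 6: row=6, L[6]='r', prepend. Next row=LF[6]=5
  step 7: row=5, L[5]='a', prepend. Next row=LF[5]=3
  step 8: row=3, L[3]='u', prepend. Next row=LF[3]=7
  step 9: row=7, L[7]='q', prepend. Next row=LF[7]=4
Reversed output: quartzAE$

Answer: quartzAE$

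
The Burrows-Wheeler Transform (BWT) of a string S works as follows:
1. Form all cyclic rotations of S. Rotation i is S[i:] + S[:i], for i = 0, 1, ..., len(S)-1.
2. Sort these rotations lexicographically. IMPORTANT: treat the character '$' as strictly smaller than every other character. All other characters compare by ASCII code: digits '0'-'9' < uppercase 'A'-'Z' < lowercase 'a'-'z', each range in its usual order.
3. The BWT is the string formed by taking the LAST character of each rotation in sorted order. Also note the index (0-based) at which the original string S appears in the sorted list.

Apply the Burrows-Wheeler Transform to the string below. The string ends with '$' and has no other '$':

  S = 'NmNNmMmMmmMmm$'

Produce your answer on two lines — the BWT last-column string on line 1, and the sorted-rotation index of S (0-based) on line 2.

All 14 rotations (rotation i = S[i:]+S[:i]):
  rot[0] = NmNNmMmMmmMmm$
  rot[1] = mNNmMmMmmMmm$N
  rot[2] = NNmMmMmmMmm$Nm
  rot[3] = NmMmMmmMmm$NmN
  rot[4] = mMmMmmMmm$NmNN
  rot[5] = MmMmmMmm$NmNNm
  rot[6] = mMmmMmm$NmNNmM
  rot[7] = MmmMmm$NmNNmMm
  rot[8] = mmMmm$NmNNmMmM
  rot[9] = mMmm$NmNNmMmMm
  rot[10] = Mmm$NmNNmMmMmm
  rot[11] = mm$NmNNmMmMmmM
  rot[12] = m$NmNNmMmMmmMm
  rot[13] = $NmNNmMmMmmMmm
Sorted (with $ < everything):
  sorted[0] = $NmNNmMmMmmMmm  (last char: 'm')
  sorted[1] = MmMmmMmm$NmNNm  (last char: 'm')
  sorted[2] = Mmm$NmNNmMmMmm  (last char: 'm')
  sorted[3] = MmmMmm$NmNNmMm  (last char: 'm')
  sorted[4] = NNmMmMmmMmm$Nm  (last char: 'm')
  sorted[5] = NmMmMmmMmm$NmN  (last char: 'N')
  sorted[6] = NmNNmMmMmmMmm$  (last char: '$')
  sorted[7] = m$NmNNmMmMmmMm  (last char: 'm')
  sorted[8] = mMmMmmMmm$NmNN  (last char: 'N')
  sorted[9] = mMmm$NmNNmMmMm  (last char: 'm')
  sorted[10] = mMmmMmm$NmNNmM  (last char: 'M')
  sorted[11] = mNNmMmMmmMmm$N  (last char: 'N')
  sorted[12] = mm$NmNNmMmMmmM  (last char: 'M')
  sorted[13] = mmMmm$NmNNmMmM  (last char: 'M')
Last column: mmmmmN$mNmMNMM
Original string S is at sorted index 6

Answer: mmmmmN$mNmMNMM
6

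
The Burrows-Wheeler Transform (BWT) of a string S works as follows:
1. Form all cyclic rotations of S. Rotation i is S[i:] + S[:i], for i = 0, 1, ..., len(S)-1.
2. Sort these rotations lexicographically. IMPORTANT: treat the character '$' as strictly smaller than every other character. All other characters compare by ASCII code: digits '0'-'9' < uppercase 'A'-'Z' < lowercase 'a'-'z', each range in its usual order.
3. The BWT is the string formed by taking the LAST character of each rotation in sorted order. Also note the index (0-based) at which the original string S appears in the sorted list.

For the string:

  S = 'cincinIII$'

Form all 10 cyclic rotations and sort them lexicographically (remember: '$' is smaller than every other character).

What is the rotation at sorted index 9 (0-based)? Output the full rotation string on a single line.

All 10 rotations (rotation i = S[i:]+S[:i]):
  rot[0] = cincinIII$
  rot[1] = incinIII$c
  rot[2] = ncinIII$ci
  rot[3] = cinIII$cin
  rot[4] = inIII$cinc
  rot[5] = nIII$cinci
  rot[6] = III$cincin
  rot[7] = II$cincinI
  rot[8] = I$cincinII
  rot[9] = $cincinIII
Sorted (with $ < everything):
  sorted[0] = $cincinIII
  sorted[1] = I$cincinII
  sorted[2] = II$cincinI
  sorted[3] = III$cincin
  sorted[4] = cinIII$cin
  sorted[5] = cincinIII$
  sorted[6] = inIII$cinc
  sorted[7] = incinIII$c
  sorted[8] = nIII$cinci
  sorted[9] = ncinIII$ci
sorted[9] = ncinIII$ci

Answer: ncinIII$ci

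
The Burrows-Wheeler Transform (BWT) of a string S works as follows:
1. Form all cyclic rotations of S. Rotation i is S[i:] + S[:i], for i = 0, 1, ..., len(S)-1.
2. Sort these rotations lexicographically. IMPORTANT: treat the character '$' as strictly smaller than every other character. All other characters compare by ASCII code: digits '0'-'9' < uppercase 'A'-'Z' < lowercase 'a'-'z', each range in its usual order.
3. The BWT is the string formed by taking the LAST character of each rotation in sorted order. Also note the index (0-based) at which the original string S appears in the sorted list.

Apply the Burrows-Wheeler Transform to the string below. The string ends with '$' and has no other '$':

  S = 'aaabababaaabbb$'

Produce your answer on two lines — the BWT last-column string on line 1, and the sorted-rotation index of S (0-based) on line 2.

All 15 rotations (rotation i = S[i:]+S[:i]):
  rot[0] = aaabababaaabbb$
  rot[1] = aabababaaabbb$a
  rot[2] = abababaaabbb$aa
  rot[3] = bababaaabbb$aaa
  rot[4] = ababaaabbb$aaab
  rot[5] = babaaabbb$aaaba
  rot[6] = abaaabbb$aaabab
  rot[7] = baaabbb$aaababa
  rot[8] = aaabbb$aaababab
  rot[9] = aabbb$aaabababa
  rot[10] = abbb$aaabababaa
  rot[11] = bbb$aaabababaaa
  rot[12] = bb$aaabababaaab
  rot[13] = b$aaabababaaabb
  rot[14] = $aaabababaaabbb
Sorted (with $ < everything):
  sorted[0] = $aaabababaaabbb  (last char: 'b')
  sorted[1] = aaabababaaabbb$  (last char: '$')
  sorted[2] = aaabbb$aaababab  (last char: 'b')
  sorted[3] = aabababaaabbb$a  (last char: 'a')
  sorted[4] = aabbb$aaabababa  (last char: 'a')
  sorted[5] = abaaabbb$aaabab  (last char: 'b')
  sorted[6] = ababaaabbb$aaab  (last char: 'b')
  sorted[7] = abababaaabbb$aa  (last char: 'a')
  sorted[8] = abbb$aaabababaa  (last char: 'a')
  sorted[9] = b$aaabababaaabb  (last char: 'b')
  sorted[10] = baaabbb$aaababa  (last char: 'a')
  sorted[11] = babaaabbb$aaaba  (last char: 'a')
  sorted[12] = bababaaabbb$aaa  (last char: 'a')
  sorted[13] = bb$aaabababaaab  (last char: 'b')
  sorted[14] = bbb$aaabababaaa  (last char: 'a')
Last column: b$baabbaabaaaba
Original string S is at sorted index 1

Answer: b$baabbaabaaaba
1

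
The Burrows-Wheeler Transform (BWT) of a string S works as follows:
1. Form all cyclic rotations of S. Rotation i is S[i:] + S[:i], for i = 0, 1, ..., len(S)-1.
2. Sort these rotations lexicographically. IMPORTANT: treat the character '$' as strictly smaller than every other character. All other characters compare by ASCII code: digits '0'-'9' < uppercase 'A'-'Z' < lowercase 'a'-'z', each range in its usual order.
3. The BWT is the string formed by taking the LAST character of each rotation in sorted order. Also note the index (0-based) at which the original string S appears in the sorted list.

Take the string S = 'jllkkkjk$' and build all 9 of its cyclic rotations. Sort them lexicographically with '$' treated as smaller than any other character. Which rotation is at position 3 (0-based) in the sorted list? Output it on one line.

All 9 rotations (rotation i = S[i:]+S[:i]):
  rot[0] = jllkkkjk$
  rot[1] = llkkkjk$j
  rot[2] = lkkkjk$jl
  rot[3] = kkkjk$jll
  rot[4] = kkjk$jllk
  rot[5] = kjk$jllkk
  rot[6] = jk$jllkkk
  rot[7] = k$jllkkkj
  rot[8] = $jllkkkjk
Sorted (with $ < everything):
  sorted[0] = $jllkkkjk
  sorted[1] = jk$jllkkk
  sorted[2] = jllkkkjk$
  sorted[3] = k$jllkkkj
  sorted[4] = kjk$jllkk
  sorted[5] = kkjk$jllk
  sorted[6] = kkkjk$jll
  sorted[7] = lkkkjk$jl
  sorted[8] = llkkkjk$j
sorted[3] = k$jllkkkj

Answer: k$jllkkkj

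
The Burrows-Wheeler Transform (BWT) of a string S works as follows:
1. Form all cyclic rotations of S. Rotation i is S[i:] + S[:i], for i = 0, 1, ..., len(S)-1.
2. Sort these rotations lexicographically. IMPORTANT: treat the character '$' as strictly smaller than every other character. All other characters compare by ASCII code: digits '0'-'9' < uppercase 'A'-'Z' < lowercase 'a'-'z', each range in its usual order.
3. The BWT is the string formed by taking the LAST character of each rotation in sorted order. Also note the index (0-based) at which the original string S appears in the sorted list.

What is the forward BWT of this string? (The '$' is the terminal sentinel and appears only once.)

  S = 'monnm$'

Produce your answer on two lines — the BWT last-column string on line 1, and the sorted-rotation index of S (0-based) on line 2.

All 6 rotations (rotation i = S[i:]+S[:i]):
  rot[0] = monnm$
  rot[1] = onnm$m
  rot[2] = nnm$mo
  rot[3] = nm$mon
  rot[4] = m$monn
  rot[5] = $monnm
Sorted (with $ < everything):
  sorted[0] = $monnm  (last char: 'm')
  sorted[1] = m$monn  (last char: 'n')
  sorted[2] = monnm$  (last char: '$')
  sorted[3] = nm$mon  (last char: 'n')
  sorted[4] = nnm$mo  (last char: 'o')
  sorted[5] = onnm$m  (last char: 'm')
Last column: mn$nom
Original string S is at sorted index 2

Answer: mn$nom
2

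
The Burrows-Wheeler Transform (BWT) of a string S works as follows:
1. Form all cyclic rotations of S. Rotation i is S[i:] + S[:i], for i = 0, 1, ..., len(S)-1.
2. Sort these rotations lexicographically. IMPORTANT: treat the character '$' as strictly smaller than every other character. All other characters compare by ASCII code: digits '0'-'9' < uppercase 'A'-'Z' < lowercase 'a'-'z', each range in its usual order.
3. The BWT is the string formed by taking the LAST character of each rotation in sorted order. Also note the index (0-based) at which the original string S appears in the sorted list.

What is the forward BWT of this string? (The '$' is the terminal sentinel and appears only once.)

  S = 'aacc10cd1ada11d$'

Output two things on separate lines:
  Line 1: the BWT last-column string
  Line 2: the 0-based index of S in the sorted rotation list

All 16 rotations (rotation i = S[i:]+S[:i]):
  rot[0] = aacc10cd1ada11d$
  rot[1] = acc10cd1ada11d$a
  rot[2] = cc10cd1ada11d$aa
  rot[3] = c10cd1ada11d$aac
  rot[4] = 10cd1ada11d$aacc
  rot[5] = 0cd1ada11d$aacc1
  rot[6] = cd1ada11d$aacc10
  rot[7] = d1ada11d$aacc10c
  rot[8] = 1ada11d$aacc10cd
  rot[9] = ada11d$aacc10cd1
  rot[10] = da11d$aacc10cd1a
  rot[11] = a11d$aacc10cd1ad
  rot[12] = 11d$aacc10cd1ada
  rot[13] = 1d$aacc10cd1ada1
  rot[14] = d$aacc10cd1ada11
  rot[15] = $aacc10cd1ada11d
Sorted (with $ < everything):
  sorted[0] = $aacc10cd1ada11d  (last char: 'd')
  sorted[1] = 0cd1ada11d$aacc1  (last char: '1')
  sorted[2] = 10cd1ada11d$aacc  (last char: 'c')
  sorted[3] = 11d$aacc10cd1ada  (last char: 'a')
  sorted[4] = 1ada11d$aacc10cd  (last char: 'd')
  sorted[5] = 1d$aacc10cd1ada1  (last char: '1')
  sorted[6] = a11d$aacc10cd1ad  (last char: 'd')
  sorted[7] = aacc10cd1ada11d$  (last char: '$')
  sorted[8] = acc10cd1ada11d$a  (last char: 'a')
  sorted[9] = ada11d$aacc10cd1  (last char: '1')
  sorted[10] = c10cd1ada11d$aac  (last char: 'c')
  sorted[11] = cc10cd1ada11d$aa  (last char: 'a')
  sorted[12] = cd1ada11d$aacc10  (last char: '0')
  sorted[13] = d$aacc10cd1ada11  (last char: '1')
  sorted[14] = d1ada11d$aacc10c  (last char: 'c')
  sorted[15] = da11d$aacc10cd1a  (last char: 'a')
Last column: d1cad1d$a1ca01ca
Original string S is at sorted index 7

Answer: d1cad1d$a1ca01ca
7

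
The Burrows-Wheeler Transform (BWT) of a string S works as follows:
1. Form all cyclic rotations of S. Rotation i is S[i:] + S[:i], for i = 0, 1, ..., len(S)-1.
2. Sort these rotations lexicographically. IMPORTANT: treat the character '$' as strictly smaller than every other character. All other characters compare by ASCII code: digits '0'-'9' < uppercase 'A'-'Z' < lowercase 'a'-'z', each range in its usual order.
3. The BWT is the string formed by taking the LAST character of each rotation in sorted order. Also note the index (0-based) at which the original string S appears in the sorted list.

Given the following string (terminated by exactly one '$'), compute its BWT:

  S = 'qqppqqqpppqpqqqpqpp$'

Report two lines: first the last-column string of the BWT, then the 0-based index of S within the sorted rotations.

Answer: ppqqpqqppqpqqqpq$qpp
16

Derivation:
All 20 rotations (rotation i = S[i:]+S[:i]):
  rot[0] = qqppqqqpppqpqqqpqpp$
  rot[1] = qppqqqpppqpqqqpqpp$q
  rot[2] = ppqqqpppqpqqqpqpp$qq
  rot[3] = pqqqpppqpqqqpqpp$qqp
  rot[4] = qqqpppqpqqqpqpp$qqpp
  rot[5] = qqpppqpqqqpqpp$qqppq
  rot[6] = qpppqpqqqpqpp$qqppqq
  rot[7] = pppqpqqqpqpp$qqppqqq
  rot[8] = ppqpqqqpqpp$qqppqqqp
  rot[9] = pqpqqqpqpp$qqppqqqpp
  rot[10] = qpqqqpqpp$qqppqqqppp
  rot[11] = pqqqpqpp$qqppqqqpppq
  rot[12] = qqqpqpp$qqppqqqpppqp
  rot[13] = qqpqpp$qqppqqqpppqpq
  rot[14] = qpqpp$qqppqqqpppqpqq
  rot[15] = pqpp$qqppqqqpppqpqqq
  rot[16] = qpp$qqppqqqpppqpqqqp
  rot[17] = pp$qqppqqqpppqpqqqpq
  rot[18] = p$qqppqqqpppqpqqqpqp
  rot[19] = $qqppqqqpppqpqqqpqpp
Sorted (with $ < everything):
  sorted[0] = $qqppqqqpppqpqqqpqpp  (last char: 'p')
  sorted[1] = p$qqppqqqpppqpqqqpqp  (last char: 'p')
  sorted[2] = pp$qqppqqqpppqpqqqpq  (last char: 'q')
  sorted[3] = pppqpqqqpqpp$qqppqqq  (last char: 'q')
  sorted[4] = ppqpqqqpqpp$qqppqqqp  (last char: 'p')
  sorted[5] = ppqqqpppqpqqqpqpp$qq  (last char: 'q')
  sorted[6] = pqpp$qqppqqqpppqpqqq  (last char: 'q')
  sorted[7] = pqpqqqpqpp$qqppqqqpp  (last char: 'p')
  sorted[8] = pqqqpppqpqqqpqpp$qqp  (last char: 'p')
  sorted[9] = pqqqpqpp$qqppqqqpppq  (last char: 'q')
  sorted[10] = qpp$qqppqqqpppqpqqqp  (last char: 'p')
  sorted[11] = qpppqpqqqpqpp$qqppqq  (last char: 'q')
  sorted[12] = qppqqqpppqpqqqpqpp$q  (last char: 'q')
  sorted[13] = qpqpp$qqppqqqpppqpqq  (last char: 'q')
  sorted[14] = qpqqqpqpp$qqppqqqppp  (last char: 'p')
  sorted[15] = qqpppqpqqqpqpp$qqppq  (last char: 'q')
  sorted[16] = qqppqqqpppqpqqqpqpp$  (last char: '$')
  sorted[17] = qqpqpp$qqppqqqpppqpq  (last char: 'q')
  sorted[18] = qqqpppqpqqqpqpp$qqpp  (last char: 'p')
  sorted[19] = qqqpqpp$qqppqqqpppqp  (last char: 'p')
Last column: ppqqpqqppqpqqqpq$qpp
Original string S is at sorted index 16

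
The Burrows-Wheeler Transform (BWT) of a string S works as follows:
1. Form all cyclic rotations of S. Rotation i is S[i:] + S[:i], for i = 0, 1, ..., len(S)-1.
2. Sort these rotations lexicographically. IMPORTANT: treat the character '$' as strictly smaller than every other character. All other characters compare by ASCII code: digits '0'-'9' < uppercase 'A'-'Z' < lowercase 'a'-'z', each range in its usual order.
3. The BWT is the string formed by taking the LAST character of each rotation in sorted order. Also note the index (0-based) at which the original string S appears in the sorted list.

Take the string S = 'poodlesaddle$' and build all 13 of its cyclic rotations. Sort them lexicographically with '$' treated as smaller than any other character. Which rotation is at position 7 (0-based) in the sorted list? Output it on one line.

All 13 rotations (rotation i = S[i:]+S[:i]):
  rot[0] = poodlesaddle$
  rot[1] = oodlesaddle$p
  rot[2] = odlesaddle$po
  rot[3] = dlesaddle$poo
  rot[4] = lesaddle$pood
  rot[5] = esaddle$poodl
  rot[6] = saddle$poodle
  rot[7] = addle$poodles
  rot[8] = ddle$poodlesa
  rot[9] = dle$poodlesad
  rot[10] = le$poodlesadd
  rot[11] = e$poodlesaddl
  rot[12] = $poodlesaddle
Sorted (with $ < everything):
  sorted[0] = $poodlesaddle
  sorted[1] = addle$poodles
  sorted[2] = ddle$poodlesa
  sorted[3] = dle$poodlesad
  sorted[4] = dlesaddle$poo
  sorted[5] = e$poodlesaddl
  sorted[6] = esaddle$poodl
  sorted[7] = le$poodlesadd
  sorted[8] = lesaddle$pood
  sorted[9] = odlesaddle$po
  sorted[10] = oodlesaddle$p
  sorted[11] = poodlesaddle$
  sorted[12] = saddle$poodle
sorted[7] = le$poodlesadd

Answer: le$poodlesadd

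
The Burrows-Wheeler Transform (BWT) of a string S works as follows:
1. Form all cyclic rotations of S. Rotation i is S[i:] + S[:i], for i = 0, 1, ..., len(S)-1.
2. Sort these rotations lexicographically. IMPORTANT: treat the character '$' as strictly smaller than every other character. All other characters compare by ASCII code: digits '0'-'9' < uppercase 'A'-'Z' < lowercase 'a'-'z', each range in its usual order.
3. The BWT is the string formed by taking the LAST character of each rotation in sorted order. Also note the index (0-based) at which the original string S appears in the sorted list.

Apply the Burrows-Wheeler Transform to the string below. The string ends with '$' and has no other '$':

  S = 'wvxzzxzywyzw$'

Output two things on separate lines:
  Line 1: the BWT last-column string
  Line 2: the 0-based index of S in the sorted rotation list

Answer: wwz$yzvzwyzxx
3

Derivation:
All 13 rotations (rotation i = S[i:]+S[:i]):
  rot[0] = wvxzzxzywyzw$
  rot[1] = vxzzxzywyzw$w
  rot[2] = xzzxzywyzw$wv
  rot[3] = zzxzywyzw$wvx
  rot[4] = zxzywyzw$wvxz
  rot[5] = xzywyzw$wvxzz
  rot[6] = zywyzw$wvxzzx
  rot[7] = ywyzw$wvxzzxz
  rot[8] = wyzw$wvxzzxzy
  rot[9] = yzw$wvxzzxzyw
  rot[10] = zw$wvxzzxzywy
  rot[11] = w$wvxzzxzywyz
  rot[12] = $wvxzzxzywyzw
Sorted (with $ < everything):
  sorted[0] = $wvxzzxzywyzw  (last char: 'w')
  sorted[1] = vxzzxzywyzw$w  (last char: 'w')
  sorted[2] = w$wvxzzxzywyz  (last char: 'z')
  sorted[3] = wvxzzxzywyzw$  (last char: '$')
  sorted[4] = wyzw$wvxzzxzy  (last char: 'y')
  sorted[5] = xzywyzw$wvxzz  (last char: 'z')
  sorted[6] = xzzxzywyzw$wv  (last char: 'v')
  sorted[7] = ywyzw$wvxzzxz  (last char: 'z')
  sorted[8] = yzw$wvxzzxzyw  (last char: 'w')
  sorted[9] = zw$wvxzzxzywy  (last char: 'y')
  sorted[10] = zxzywyzw$wvxz  (last char: 'z')
  sorted[11] = zywyzw$wvxzzx  (last char: 'x')
  sorted[12] = zzxzywyzw$wvx  (last char: 'x')
Last column: wwz$yzvzwyzxx
Original string S is at sorted index 3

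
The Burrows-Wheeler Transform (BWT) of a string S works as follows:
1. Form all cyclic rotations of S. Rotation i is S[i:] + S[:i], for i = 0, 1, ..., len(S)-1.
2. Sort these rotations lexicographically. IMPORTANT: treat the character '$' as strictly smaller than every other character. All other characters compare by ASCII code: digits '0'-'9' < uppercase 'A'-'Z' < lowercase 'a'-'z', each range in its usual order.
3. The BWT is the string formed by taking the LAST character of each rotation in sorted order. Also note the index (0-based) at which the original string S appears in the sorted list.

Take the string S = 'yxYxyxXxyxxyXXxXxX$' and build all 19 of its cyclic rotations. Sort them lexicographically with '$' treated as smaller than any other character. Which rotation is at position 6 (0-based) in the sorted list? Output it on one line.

Answer: YxyxXxyxxyXXxXxX$yx

Derivation:
All 19 rotations (rotation i = S[i:]+S[:i]):
  rot[0] = yxYxyxXxyxxyXXxXxX$
  rot[1] = xYxyxXxyxxyXXxXxX$y
  rot[2] = YxyxXxyxxyXXxXxX$yx
  rot[3] = xyxXxyxxyXXxXxX$yxY
  rot[4] = yxXxyxxyXXxXxX$yxYx
  rot[5] = xXxyxxyXXxXxX$yxYxy
  rot[6] = XxyxxyXXxXxX$yxYxyx
  rot[7] = xyxxyXXxXxX$yxYxyxX
  rot[8] = yxxyXXxXxX$yxYxyxXx
  rot[9] = xxyXXxXxX$yxYxyxXxy
  rot[10] = xyXXxXxX$yxYxyxXxyx
  rot[11] = yXXxXxX$yxYxyxXxyxx
  rot[12] = XXxXxX$yxYxyxXxyxxy
  rot[13] = XxXxX$yxYxyxXxyxxyX
  rot[14] = xXxX$yxYxyxXxyxxyXX
  rot[15] = XxX$yxYxyxXxyxxyXXx
  rot[16] = xX$yxYxyxXxyxxyXXxX
  rot[17] = X$yxYxyxXxyxxyXXxXx
  rot[18] = $yxYxyxXxyxxyXXxXxX
Sorted (with $ < everything):
  sorted[0] = $yxYxyxXxyxxyXXxXxX
  sorted[1] = X$yxYxyxXxyxxyXXxXx
  sorted[2] = XXxXxX$yxYxyxXxyxxy
  sorted[3] = XxX$yxYxyxXxyxxyXXx
  sorted[4] = XxXxX$yxYxyxXxyxxyX
  sorted[5] = XxyxxyXXxXxX$yxYxyx
  sorted[6] = YxyxXxyxxyXXxXxX$yx
  sorted[7] = xX$yxYxyxXxyxxyXXxX
  sorted[8] = xXxX$yxYxyxXxyxxyXX
  sorted[9] = xXxyxxyXXxXxX$yxYxy
  sorted[10] = xYxyxXxyxxyXXxXxX$y
  sorted[11] = xxyXXxXxX$yxYxyxXxy
  sorted[12] = xyXXxXxX$yxYxyxXxyx
  sorted[13] = xyxXxyxxyXXxXxX$yxY
  sorted[14] = xyxxyXXxXxX$yxYxyxX
  sorted[15] = yXXxXxX$yxYxyxXxyxx
  sorted[16] = yxXxyxxyXXxXxX$yxYx
  sorted[17] = yxYxyxXxyxxyXXxXxX$
  sorted[18] = yxxyXXxXxX$yxYxyxXx
sorted[6] = YxyxXxyxxyXXxXxX$yx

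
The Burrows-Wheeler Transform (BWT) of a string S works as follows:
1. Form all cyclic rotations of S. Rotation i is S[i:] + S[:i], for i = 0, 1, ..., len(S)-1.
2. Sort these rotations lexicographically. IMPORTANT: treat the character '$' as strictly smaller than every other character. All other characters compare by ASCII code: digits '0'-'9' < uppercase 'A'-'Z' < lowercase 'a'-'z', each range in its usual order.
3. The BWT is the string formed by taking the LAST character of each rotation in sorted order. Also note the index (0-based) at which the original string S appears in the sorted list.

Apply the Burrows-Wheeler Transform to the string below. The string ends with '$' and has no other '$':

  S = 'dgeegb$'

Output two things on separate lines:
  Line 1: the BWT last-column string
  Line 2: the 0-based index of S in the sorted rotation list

Answer: bg$geed
2

Derivation:
All 7 rotations (rotation i = S[i:]+S[:i]):
  rot[0] = dgeegb$
  rot[1] = geegb$d
  rot[2] = eegb$dg
  rot[3] = egb$dge
  rot[4] = gb$dgee
  rot[5] = b$dgeeg
  rot[6] = $dgeegb
Sorted (with $ < everything):
  sorted[0] = $dgeegb  (last char: 'b')
  sorted[1] = b$dgeeg  (last char: 'g')
  sorted[2] = dgeegb$  (last char: '$')
  sorted[3] = eegb$dg  (last char: 'g')
  sorted[4] = egb$dge  (last char: 'e')
  sorted[5] = gb$dgee  (last char: 'e')
  sorted[6] = geegb$d  (last char: 'd')
Last column: bg$geed
Original string S is at sorted index 2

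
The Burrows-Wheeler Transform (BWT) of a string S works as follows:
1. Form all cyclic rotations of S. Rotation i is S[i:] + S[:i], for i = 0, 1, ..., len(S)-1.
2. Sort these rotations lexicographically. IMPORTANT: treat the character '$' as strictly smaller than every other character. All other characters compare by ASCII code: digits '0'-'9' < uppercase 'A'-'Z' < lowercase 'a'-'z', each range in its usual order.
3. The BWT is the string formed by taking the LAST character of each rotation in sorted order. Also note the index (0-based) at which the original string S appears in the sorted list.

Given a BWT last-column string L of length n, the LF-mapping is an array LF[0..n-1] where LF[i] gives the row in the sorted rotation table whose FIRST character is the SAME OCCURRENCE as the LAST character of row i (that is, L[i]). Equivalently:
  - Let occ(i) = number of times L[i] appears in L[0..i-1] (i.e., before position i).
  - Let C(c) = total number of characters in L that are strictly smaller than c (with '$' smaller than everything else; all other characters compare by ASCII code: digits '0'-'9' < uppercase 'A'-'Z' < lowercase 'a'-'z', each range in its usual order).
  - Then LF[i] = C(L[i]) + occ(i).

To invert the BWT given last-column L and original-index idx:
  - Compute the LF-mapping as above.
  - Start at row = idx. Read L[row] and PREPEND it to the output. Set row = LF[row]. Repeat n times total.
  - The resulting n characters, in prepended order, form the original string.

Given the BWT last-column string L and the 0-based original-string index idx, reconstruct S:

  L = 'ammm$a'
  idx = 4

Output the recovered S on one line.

LF mapping: 1 3 4 5 0 2
Walk LF starting at row 4, prepending L[row]:
  step 1: row=4, L[4]='$', prepend. Next row=LF[4]=0
  step 2: row=0, L[0]='a', prepend. Next row=LF[0]=1
  step 3: row=1, L[1]='m', prepend. Next row=LF[1]=3
  step 4: row=3, L[3]='m', prepend. Next row=LF[3]=5
  step 5: row=5, L[5]='a', prepend. Next row=LF[5]=2
  step 6: row=2, L[2]='m', prepend. Next row=LF[2]=4
Reversed output: mamma$

Answer: mamma$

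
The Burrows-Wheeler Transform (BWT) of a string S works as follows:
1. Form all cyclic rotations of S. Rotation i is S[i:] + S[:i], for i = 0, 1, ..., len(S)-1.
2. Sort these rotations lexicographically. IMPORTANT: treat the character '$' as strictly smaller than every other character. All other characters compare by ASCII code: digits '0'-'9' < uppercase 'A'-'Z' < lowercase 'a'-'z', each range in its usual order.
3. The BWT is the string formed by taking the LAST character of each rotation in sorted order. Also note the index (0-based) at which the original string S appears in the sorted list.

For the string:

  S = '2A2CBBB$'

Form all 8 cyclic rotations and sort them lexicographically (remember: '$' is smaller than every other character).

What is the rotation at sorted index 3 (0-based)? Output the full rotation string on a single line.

All 8 rotations (rotation i = S[i:]+S[:i]):
  rot[0] = 2A2CBBB$
  rot[1] = A2CBBB$2
  rot[2] = 2CBBB$2A
  rot[3] = CBBB$2A2
  rot[4] = BBB$2A2C
  rot[5] = BB$2A2CB
  rot[6] = B$2A2CBB
  rot[7] = $2A2CBBB
Sorted (with $ < everything):
  sorted[0] = $2A2CBBB
  sorted[1] = 2A2CBBB$
  sorted[2] = 2CBBB$2A
  sorted[3] = A2CBBB$2
  sorted[4] = B$2A2CBB
  sorted[5] = BB$2A2CB
  sorted[6] = BBB$2A2C
  sorted[7] = CBBB$2A2
sorted[3] = A2CBBB$2

Answer: A2CBBB$2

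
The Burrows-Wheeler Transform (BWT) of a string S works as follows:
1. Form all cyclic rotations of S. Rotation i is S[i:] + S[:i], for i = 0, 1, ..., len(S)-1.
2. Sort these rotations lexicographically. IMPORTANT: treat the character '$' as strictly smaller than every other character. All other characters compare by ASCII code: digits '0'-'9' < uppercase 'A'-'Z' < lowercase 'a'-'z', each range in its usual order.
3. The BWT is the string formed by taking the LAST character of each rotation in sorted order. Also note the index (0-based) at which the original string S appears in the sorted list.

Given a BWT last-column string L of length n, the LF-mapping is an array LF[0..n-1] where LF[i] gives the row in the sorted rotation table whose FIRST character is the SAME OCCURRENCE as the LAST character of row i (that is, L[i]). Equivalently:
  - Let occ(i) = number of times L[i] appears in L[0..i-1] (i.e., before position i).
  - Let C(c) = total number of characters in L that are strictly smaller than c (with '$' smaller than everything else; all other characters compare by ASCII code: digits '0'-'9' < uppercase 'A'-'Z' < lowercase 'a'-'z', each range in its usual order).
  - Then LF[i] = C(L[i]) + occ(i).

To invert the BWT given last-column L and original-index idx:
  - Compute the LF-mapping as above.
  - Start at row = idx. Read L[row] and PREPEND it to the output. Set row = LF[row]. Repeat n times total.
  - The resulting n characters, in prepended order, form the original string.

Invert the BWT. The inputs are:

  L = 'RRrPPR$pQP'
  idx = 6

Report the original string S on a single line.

Answer: RPPrPQpRR$

Derivation:
LF mapping: 5 6 9 1 2 7 0 8 4 3
Walk LF starting at row 6, prepending L[row]:
  step 1: row=6, L[6]='$', prepend. Next row=LF[6]=0
  step 2: row=0, L[0]='R', prepend. Next row=LF[0]=5
  step 3: row=5, L[5]='R', prepend. Next row=LF[5]=7
  step 4: row=7, L[7]='p', prepend. Next row=LF[7]=8
  step 5: row=8, L[8]='Q', prepend. Next row=LF[8]=4
  step 6: row=4, L[4]='P', prepend. Next row=LF[4]=2
  step 7: row=2, L[2]='r', prepend. Next row=LF[2]=9
  step 8: row=9, L[9]='P', prepend. Next row=LF[9]=3
  step 9: row=3, L[3]='P', prepend. Next row=LF[3]=1
  step 10: row=1, L[1]='R', prepend. Next row=LF[1]=6
Reversed output: RPPrPQpRR$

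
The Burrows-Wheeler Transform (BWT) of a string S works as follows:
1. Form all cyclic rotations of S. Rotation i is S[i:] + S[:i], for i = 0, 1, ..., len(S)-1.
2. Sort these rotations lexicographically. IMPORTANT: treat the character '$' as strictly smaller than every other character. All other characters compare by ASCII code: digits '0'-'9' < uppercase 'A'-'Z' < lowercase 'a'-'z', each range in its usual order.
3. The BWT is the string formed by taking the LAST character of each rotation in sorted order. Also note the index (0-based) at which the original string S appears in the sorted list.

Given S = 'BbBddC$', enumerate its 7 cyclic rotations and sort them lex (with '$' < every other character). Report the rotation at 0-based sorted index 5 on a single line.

All 7 rotations (rotation i = S[i:]+S[:i]):
  rot[0] = BbBddC$
  rot[1] = bBddC$B
  rot[2] = BddC$Bb
  rot[3] = ddC$BbB
  rot[4] = dC$BbBd
  rot[5] = C$BbBdd
  rot[6] = $BbBddC
Sorted (with $ < everything):
  sorted[0] = $BbBddC
  sorted[1] = BbBddC$
  sorted[2] = BddC$Bb
  sorted[3] = C$BbBdd
  sorted[4] = bBddC$B
  sorted[5] = dC$BbBd
  sorted[6] = ddC$BbB
sorted[5] = dC$BbBd

Answer: dC$BbBd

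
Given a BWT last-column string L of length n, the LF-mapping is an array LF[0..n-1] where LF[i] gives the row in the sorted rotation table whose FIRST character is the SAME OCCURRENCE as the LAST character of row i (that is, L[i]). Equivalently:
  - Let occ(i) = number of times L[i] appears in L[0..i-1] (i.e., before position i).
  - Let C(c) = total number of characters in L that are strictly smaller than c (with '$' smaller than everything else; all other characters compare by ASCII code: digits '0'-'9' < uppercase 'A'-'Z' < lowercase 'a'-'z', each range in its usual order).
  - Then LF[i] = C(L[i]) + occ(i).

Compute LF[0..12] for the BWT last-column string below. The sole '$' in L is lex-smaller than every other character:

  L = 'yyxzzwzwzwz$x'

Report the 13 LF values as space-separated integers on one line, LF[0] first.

Answer: 6 7 4 8 9 1 10 2 11 3 12 0 5

Derivation:
Char counts: '$':1, 'w':3, 'x':2, 'y':2, 'z':5
C (first-col start): C('$')=0, C('w')=1, C('x')=4, C('y')=6, C('z')=8
L[0]='y': occ=0, LF[0]=C('y')+0=6+0=6
L[1]='y': occ=1, LF[1]=C('y')+1=6+1=7
L[2]='x': occ=0, LF[2]=C('x')+0=4+0=4
L[3]='z': occ=0, LF[3]=C('z')+0=8+0=8
L[4]='z': occ=1, LF[4]=C('z')+1=8+1=9
L[5]='w': occ=0, LF[5]=C('w')+0=1+0=1
L[6]='z': occ=2, LF[6]=C('z')+2=8+2=10
L[7]='w': occ=1, LF[7]=C('w')+1=1+1=2
L[8]='z': occ=3, LF[8]=C('z')+3=8+3=11
L[9]='w': occ=2, LF[9]=C('w')+2=1+2=3
L[10]='z': occ=4, LF[10]=C('z')+4=8+4=12
L[11]='$': occ=0, LF[11]=C('$')+0=0+0=0
L[12]='x': occ=1, LF[12]=C('x')+1=4+1=5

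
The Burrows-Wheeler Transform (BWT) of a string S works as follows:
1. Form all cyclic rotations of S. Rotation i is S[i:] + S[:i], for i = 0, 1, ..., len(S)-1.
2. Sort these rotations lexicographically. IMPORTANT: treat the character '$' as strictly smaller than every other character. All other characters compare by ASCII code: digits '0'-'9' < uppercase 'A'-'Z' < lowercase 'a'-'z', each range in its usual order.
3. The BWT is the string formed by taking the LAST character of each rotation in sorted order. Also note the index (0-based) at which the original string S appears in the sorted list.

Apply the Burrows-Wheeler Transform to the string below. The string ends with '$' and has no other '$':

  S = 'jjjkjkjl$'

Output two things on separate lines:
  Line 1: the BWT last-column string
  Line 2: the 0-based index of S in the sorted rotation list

All 9 rotations (rotation i = S[i:]+S[:i]):
  rot[0] = jjjkjkjl$
  rot[1] = jjkjkjl$j
  rot[2] = jkjkjl$jj
  rot[3] = kjkjl$jjj
  rot[4] = jkjl$jjjk
  rot[5] = kjl$jjjkj
  rot[6] = jl$jjjkjk
  rot[7] = l$jjjkjkj
  rot[8] = $jjjkjkjl
Sorted (with $ < everything):
  sorted[0] = $jjjkjkjl  (last char: 'l')
  sorted[1] = jjjkjkjl$  (last char: '$')
  sorted[2] = jjkjkjl$j  (last char: 'j')
  sorted[3] = jkjkjl$jj  (last char: 'j')
  sorted[4] = jkjl$jjjk  (last char: 'k')
  sorted[5] = jl$jjjkjk  (last char: 'k')
  sorted[6] = kjkjl$jjj  (last char: 'j')
  sorted[7] = kjl$jjjkj  (last char: 'j')
  sorted[8] = l$jjjkjkj  (last char: 'j')
Last column: l$jjkkjjj
Original string S is at sorted index 1

Answer: l$jjkkjjj
1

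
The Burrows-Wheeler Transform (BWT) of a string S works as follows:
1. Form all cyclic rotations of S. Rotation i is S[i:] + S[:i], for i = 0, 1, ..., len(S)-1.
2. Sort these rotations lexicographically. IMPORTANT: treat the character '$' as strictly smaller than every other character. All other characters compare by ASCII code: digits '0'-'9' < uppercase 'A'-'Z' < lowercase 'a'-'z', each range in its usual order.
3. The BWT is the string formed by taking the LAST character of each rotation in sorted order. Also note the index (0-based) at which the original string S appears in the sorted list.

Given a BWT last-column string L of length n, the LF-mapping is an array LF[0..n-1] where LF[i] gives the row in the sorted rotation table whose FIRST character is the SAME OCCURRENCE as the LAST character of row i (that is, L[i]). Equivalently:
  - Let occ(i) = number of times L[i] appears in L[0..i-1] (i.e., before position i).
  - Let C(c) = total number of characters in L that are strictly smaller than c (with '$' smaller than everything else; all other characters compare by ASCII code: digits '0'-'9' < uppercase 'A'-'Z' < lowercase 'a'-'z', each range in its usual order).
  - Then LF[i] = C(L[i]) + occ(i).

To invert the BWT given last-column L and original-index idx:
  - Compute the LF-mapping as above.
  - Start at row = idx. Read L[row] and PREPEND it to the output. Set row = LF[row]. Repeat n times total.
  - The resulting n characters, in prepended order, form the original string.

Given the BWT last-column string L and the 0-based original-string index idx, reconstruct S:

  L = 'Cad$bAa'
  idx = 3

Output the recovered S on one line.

LF mapping: 2 3 6 0 5 1 4
Walk LF starting at row 3, prepending L[row]:
  step 1: row=3, L[3]='$', prepend. Next row=LF[3]=0
  step 2: row=0, L[0]='C', prepend. Next row=LF[0]=2
  step 3: row=2, L[2]='d', prepend. Next row=LF[2]=6
  step 4: row=6, L[6]='a', prepend. Next row=LF[6]=4
  step 5: row=4, L[4]='b', prepend. Next row=LF[4]=5
  step 6: row=5, L[5]='A', prepend. Next row=LF[5]=1
  step 7: row=1, L[1]='a', prepend. Next row=LF[1]=3
Reversed output: aAbadC$

Answer: aAbadC$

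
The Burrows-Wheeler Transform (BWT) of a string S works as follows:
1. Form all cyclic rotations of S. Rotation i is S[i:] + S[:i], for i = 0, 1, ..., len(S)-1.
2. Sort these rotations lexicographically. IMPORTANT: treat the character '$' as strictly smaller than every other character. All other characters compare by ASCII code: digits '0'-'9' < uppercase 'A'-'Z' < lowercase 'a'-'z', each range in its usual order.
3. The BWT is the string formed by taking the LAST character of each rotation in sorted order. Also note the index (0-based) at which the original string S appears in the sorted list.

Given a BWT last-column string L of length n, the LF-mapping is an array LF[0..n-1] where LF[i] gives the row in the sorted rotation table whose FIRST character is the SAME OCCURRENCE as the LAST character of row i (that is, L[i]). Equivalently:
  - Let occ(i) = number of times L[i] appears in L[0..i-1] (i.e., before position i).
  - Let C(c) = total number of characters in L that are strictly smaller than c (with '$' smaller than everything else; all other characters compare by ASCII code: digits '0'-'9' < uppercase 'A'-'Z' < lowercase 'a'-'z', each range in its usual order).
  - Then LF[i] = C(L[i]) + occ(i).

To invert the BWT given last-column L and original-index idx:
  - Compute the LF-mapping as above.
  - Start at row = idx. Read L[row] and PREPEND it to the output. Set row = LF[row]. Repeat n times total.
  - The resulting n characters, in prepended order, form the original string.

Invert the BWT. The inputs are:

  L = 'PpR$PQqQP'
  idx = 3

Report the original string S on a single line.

Answer: PqRPQQpP$

Derivation:
LF mapping: 1 7 6 0 2 4 8 5 3
Walk LF starting at row 3, prepending L[row]:
  step 1: row=3, L[3]='$', prepend. Next row=LF[3]=0
  step 2: row=0, L[0]='P', prepend. Next row=LF[0]=1
  step 3: row=1, L[1]='p', prepend. Next row=LF[1]=7
  step 4: row=7, L[7]='Q', prepend. Next row=LF[7]=5
  step 5: row=5, L[5]='Q', prepend. Next row=LF[5]=4
  step 6: row=4, L[4]='P', prepend. Next row=LF[4]=2
  step 7: row=2, L[2]='R', prepend. Next row=LF[2]=6
  step 8: row=6, L[6]='q', prepend. Next row=LF[6]=8
  step 9: row=8, L[8]='P', prepend. Next row=LF[8]=3
Reversed output: PqRPQQpP$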